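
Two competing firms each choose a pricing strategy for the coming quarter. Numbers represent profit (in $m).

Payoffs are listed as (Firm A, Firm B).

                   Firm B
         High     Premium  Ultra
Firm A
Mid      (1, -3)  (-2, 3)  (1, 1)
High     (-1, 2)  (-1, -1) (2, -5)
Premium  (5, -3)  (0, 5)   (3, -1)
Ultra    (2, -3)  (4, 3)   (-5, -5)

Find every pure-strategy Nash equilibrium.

(Mid, High): Firm A can switch to Premium (1 → 5). Not NE.
(Mid, Premium): Firm A can switch to High (-2 → -1). Not NE.
(Mid, Ultra): Firm A can switch to High (1 → 2). Not NE.
(High, High): Firm A can switch to Mid (-1 → 1). Not NE.
(High, Premium): Firm A can switch to Premium (-1 → 0). Not NE.
(High, Ultra): Firm A can switch to Premium (2 → 3). Not NE.
(Premium, High): Firm B can switch to Premium (-3 → 5). Not NE.
(Premium, Premium): Firm A can switch to Ultra (0 → 4). Not NE.
(Premium, Ultra): Firm B can switch to Premium (-1 → 5). Not NE.
(Ultra, High): Firm A can switch to Premium (2 → 5). Not NE.
(Ultra, Premium): Firm A gets 4, best alternative 0; Firm B gets 3, best alternative -3. No profitable deviation — NE.
(The remaining 1 profile has a profitable deviation by the same check.)

Pure NE: (Ultra, Premium)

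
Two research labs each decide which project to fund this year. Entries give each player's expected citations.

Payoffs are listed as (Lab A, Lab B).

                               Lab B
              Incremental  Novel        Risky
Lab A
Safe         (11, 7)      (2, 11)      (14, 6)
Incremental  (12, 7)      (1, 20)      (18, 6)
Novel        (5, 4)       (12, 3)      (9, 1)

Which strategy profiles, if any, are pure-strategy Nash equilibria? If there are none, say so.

none

(Safe, Incremental): Lab A can switch to Incremental (11 → 12). Not NE.
(Safe, Novel): Lab A can switch to Novel (2 → 12). Not NE.
(Safe, Risky): Lab A can switch to Incremental (14 → 18). Not NE.
(Incremental, Incremental): Lab B can switch to Novel (7 → 20). Not NE.
(Incremental, Novel): Lab A can switch to Safe (1 → 2). Not NE.
(Incremental, Risky): Lab B can switch to Incremental (6 → 7). Not NE.
(Novel, Incremental): Lab A can switch to Safe (5 → 11). Not NE.
(Novel, Novel): Lab B can switch to Incremental (3 → 4). Not NE.
(The remaining 1 profile has a profitable deviation by the same check.)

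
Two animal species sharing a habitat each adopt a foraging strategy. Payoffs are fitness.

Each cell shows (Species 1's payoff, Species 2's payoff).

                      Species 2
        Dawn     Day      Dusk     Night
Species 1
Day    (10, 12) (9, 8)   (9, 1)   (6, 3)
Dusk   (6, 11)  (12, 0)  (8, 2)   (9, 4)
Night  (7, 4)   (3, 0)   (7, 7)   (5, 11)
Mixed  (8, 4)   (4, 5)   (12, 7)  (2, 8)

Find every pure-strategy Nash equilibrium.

(Day, Dawn): Species 1 gets 10, best alternative 8; Species 2 gets 12, best alternative 8. No profitable deviation — NE.
(Day, Day): Species 1 can switch to Dusk (9 → 12). Not NE.
(Day, Dusk): Species 1 can switch to Mixed (9 → 12). Not NE.
(Day, Night): Species 1 can switch to Dusk (6 → 9). Not NE.
(Dusk, Dawn): Species 1 can switch to Day (6 → 10). Not NE.
(Dusk, Day): Species 2 can switch to Dawn (0 → 11). Not NE.
(Dusk, Dusk): Species 1 can switch to Day (8 → 9). Not NE.
(The remaining 9 profiles each have a profitable deviation by the same check.)

The unique pure-strategy Nash equilibrium is (Day, Dawn).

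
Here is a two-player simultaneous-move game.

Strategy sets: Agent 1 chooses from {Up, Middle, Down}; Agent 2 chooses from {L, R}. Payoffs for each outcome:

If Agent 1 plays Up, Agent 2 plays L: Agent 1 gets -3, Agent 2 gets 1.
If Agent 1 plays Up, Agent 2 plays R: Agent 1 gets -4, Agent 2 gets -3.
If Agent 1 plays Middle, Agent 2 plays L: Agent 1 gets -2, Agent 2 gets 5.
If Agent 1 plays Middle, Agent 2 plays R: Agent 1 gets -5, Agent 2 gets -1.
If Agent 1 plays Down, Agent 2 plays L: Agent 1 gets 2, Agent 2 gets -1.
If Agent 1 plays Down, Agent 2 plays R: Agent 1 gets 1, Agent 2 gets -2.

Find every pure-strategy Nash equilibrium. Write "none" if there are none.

The unique pure-strategy Nash equilibrium is (Down, L).

Agent 1 against L: payoffs -3, -2, 2 → best response Down.
Agent 1 against R: payoffs -4, -5, 1 → best response Down.
Agent 2 against Up: payoffs 1, -3 → best response L.
Agent 2 against Middle: payoffs 5, -1 → best response L.
Agent 2 against Down: payoffs -1, -2 → best response L.
Mutual best responses: (Down, L).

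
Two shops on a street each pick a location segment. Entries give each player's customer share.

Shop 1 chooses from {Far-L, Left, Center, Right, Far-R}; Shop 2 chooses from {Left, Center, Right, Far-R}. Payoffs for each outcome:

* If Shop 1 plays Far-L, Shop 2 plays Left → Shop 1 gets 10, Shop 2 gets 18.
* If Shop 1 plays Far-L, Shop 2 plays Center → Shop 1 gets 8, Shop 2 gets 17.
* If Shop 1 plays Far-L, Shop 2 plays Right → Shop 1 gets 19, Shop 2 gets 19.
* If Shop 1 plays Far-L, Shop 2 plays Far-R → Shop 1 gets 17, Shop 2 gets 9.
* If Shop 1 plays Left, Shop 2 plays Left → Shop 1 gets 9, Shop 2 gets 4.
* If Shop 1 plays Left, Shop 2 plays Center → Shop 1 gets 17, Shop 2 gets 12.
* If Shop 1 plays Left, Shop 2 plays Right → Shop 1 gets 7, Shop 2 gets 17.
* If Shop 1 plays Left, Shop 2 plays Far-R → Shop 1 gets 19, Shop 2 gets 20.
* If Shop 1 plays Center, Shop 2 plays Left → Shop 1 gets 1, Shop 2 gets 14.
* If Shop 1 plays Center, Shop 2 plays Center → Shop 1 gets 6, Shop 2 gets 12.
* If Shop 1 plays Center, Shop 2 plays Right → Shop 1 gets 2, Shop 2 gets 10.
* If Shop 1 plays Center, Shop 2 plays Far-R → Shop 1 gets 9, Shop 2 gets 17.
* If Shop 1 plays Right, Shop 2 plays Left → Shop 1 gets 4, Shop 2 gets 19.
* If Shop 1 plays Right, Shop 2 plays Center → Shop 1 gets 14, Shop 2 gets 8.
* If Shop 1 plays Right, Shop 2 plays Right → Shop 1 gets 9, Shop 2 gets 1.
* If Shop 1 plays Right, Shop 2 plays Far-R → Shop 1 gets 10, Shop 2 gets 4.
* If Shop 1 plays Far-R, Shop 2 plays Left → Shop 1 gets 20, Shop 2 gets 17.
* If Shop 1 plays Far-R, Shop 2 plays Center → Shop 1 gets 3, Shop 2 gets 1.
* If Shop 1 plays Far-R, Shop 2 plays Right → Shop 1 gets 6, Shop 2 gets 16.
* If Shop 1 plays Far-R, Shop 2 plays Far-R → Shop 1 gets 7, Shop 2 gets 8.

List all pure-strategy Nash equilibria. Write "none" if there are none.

Check each profile: it is a Nash equilibrium iff no player can strictly gain by switching unilaterally.
(Far-L, Left): Shop 1 can switch to Far-R (10 → 20). Not NE.
(Far-L, Center): Shop 1 can switch to Left (8 → 17). Not NE.
(Far-L, Right): Shop 1 gets 19, best alternative 9; Shop 2 gets 19, best alternative 18. No profitable deviation — NE.
(Far-L, Far-R): Shop 1 can switch to Left (17 → 19). Not NE.
(Left, Left): Shop 1 can switch to Far-L (9 → 10). Not NE.
(Left, Center): Shop 2 can switch to Right (12 → 17). Not NE.
(Left, Right): Shop 1 can switch to Far-L (7 → 19). Not NE.
(Left, Far-R): Shop 1 gets 19, best alternative 17; Shop 2 gets 20, best alternative 17. No profitable deviation — NE.
(Center, Left): Shop 1 can switch to Far-L (1 → 10). Not NE.
(Center, Center): Shop 1 can switch to Far-L (6 → 8). Not NE.
(Center, Right): Shop 1 can switch to Far-L (2 → 19). Not NE.
(Center, Far-R): Shop 1 can switch to Far-L (9 → 17). Not NE.
(Far-R, Left): Shop 1 gets 20, best alternative 10; Shop 2 gets 17, best alternative 16. No profitable deviation — NE.
(The remaining 7 profiles each have a profitable deviation by the same check.)

(Far-L, Right) and (Left, Far-R) and (Far-R, Left)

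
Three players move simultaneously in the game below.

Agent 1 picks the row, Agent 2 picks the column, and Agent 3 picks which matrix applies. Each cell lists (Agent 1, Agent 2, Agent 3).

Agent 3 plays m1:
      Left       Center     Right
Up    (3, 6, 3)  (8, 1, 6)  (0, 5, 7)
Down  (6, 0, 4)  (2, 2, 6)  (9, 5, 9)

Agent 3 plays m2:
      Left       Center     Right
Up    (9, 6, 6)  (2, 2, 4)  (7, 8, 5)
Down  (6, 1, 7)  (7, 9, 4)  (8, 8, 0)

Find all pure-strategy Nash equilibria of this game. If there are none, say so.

Mark each player's best response to every combination of opponents' strategies; a profile where every player is best-responding is a pure Nash equilibrium.
Agent 1 against (Left, m1): payoffs 3, 6 → best response Down.
Agent 1 against (Left, m2): payoffs 9, 6 → best response Up.
Agent 1 against (Center, m1): payoffs 8, 2 → best response Up.
Agent 1 against (Center, m2): payoffs 2, 7 → best response Down.
Agent 1 against (Right, m1): payoffs 0, 9 → best response Down.
Agent 1 against (Right, m2): payoffs 7, 8 → best response Down.
Agent 2 against (Up, m1): payoffs 6, 1, 5 → best response Left.
Agent 2 against (Up, m2): payoffs 6, 2, 8 → best response Right.
Agent 2 against (Down, m1): payoffs 0, 2, 5 → best response Right.
Agent 2 against (Down, m2): payoffs 1, 9, 8 → best response Center.
Agent 3 against (Up, Left): payoffs 3, 6 → best response m2.
Agent 3 against (Up, Center): payoffs 6, 4 → best response m1.
Agent 3 against (Up, Right): payoffs 7, 5 → best response m1.
Agent 3 against (Down, Left): payoffs 4, 7 → best response m2.
Agent 3 against (Down, Center): payoffs 6, 4 → best response m1.
Agent 3 against (Down, Right): payoffs 9, 0 → best response m1.
Mutual best responses: (Down, Right, m1).

The unique pure-strategy Nash equilibrium is (Down, Right, m1).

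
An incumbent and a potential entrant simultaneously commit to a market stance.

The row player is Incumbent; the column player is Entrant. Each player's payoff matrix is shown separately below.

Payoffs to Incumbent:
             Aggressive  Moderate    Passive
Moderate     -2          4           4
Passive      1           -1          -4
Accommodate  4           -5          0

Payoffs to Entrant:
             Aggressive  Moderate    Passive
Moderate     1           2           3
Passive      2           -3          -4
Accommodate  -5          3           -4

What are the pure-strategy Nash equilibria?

Mark each player's best response to every combination of opponents' strategies; a profile where every player is best-responding is a pure Nash equilibrium.
Incumbent against Aggressive: payoffs -2, 1, 4 → best response Accommodate.
Incumbent against Moderate: payoffs 4, -1, -5 → best response Moderate.
Incumbent against Passive: payoffs 4, -4, 0 → best response Moderate.
Entrant against Moderate: payoffs 1, 2, 3 → best response Passive.
Entrant against Passive: payoffs 2, -3, -4 → best response Aggressive.
Entrant against Accommodate: payoffs -5, 3, -4 → best response Moderate.
Mutual best responses: (Moderate, Passive).

The unique pure-strategy Nash equilibrium is (Moderate, Passive).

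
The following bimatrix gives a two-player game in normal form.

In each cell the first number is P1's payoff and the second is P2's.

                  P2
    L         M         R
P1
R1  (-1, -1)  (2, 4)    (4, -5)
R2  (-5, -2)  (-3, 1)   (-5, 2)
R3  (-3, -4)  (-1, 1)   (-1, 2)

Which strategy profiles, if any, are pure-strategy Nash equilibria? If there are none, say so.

P1 against L: payoffs -1, -5, -3 → best response R1.
P1 against M: payoffs 2, -3, -1 → best response R1.
P1 against R: payoffs 4, -5, -1 → best response R1.
P2 against R1: payoffs -1, 4, -5 → best response M.
P2 against R2: payoffs -2, 1, 2 → best response R.
P2 against R3: payoffs -4, 1, 2 → best response R.
Mutual best responses: (R1, M).

(R1, M)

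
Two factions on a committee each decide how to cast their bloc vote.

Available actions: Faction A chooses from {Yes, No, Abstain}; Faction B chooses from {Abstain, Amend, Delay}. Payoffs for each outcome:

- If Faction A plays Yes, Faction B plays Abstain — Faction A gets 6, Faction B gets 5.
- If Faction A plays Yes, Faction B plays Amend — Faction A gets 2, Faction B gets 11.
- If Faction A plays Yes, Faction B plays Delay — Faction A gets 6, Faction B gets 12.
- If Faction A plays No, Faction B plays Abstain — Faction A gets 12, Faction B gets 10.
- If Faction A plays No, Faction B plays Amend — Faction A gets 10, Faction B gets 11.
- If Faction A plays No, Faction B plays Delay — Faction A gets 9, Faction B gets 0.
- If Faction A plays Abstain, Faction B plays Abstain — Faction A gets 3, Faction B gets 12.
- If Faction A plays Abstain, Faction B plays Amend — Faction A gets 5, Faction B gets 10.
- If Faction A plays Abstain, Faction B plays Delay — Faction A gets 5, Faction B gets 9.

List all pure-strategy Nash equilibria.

(Yes, Abstain): Faction A can switch to No (6 → 12). Not NE.
(Yes, Amend): Faction A can switch to No (2 → 10). Not NE.
(Yes, Delay): Faction A can switch to No (6 → 9). Not NE.
(No, Abstain): Faction B can switch to Amend (10 → 11). Not NE.
(No, Amend): Faction A gets 10, best alternative 5; Faction B gets 11, best alternative 10. No profitable deviation — NE.
(No, Delay): Faction B can switch to Abstain (0 → 10). Not NE.
(Abstain, Abstain): Faction A can switch to Yes (3 → 6). Not NE.
(Abstain, Amend): Faction A can switch to No (5 → 10). Not NE.
(Abstain, Delay): Faction A can switch to Yes (5 → 6). Not NE.

Pure NE: (No, Amend)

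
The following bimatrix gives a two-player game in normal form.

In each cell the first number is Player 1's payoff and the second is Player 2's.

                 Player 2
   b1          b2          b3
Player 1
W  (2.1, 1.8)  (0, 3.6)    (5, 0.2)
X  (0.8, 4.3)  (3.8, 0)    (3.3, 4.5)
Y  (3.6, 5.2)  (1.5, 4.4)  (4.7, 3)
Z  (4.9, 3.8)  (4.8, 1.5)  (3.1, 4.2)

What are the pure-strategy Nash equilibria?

No pure-strategy Nash equilibrium.

(W, b1): Player 1 can switch to Y (2.1 → 3.6). Not NE.
(W, b2): Player 1 can switch to X (0 → 3.8). Not NE.
(W, b3): Player 2 can switch to b1 (0.2 → 1.8). Not NE.
(X, b1): Player 1 can switch to W (0.8 → 2.1). Not NE.
(X, b2): Player 1 can switch to Z (3.8 → 4.8). Not NE.
(X, b3): Player 1 can switch to W (3.3 → 5). Not NE.
(Y, b1): Player 1 can switch to Z (3.6 → 4.9). Not NE.
(Y, b2): Player 1 can switch to X (1.5 → 3.8). Not NE.
(Y, b3): Player 1 can switch to W (4.7 → 5). Not NE.
(Z, b1): Player 2 can switch to b3 (3.8 → 4.2). Not NE.
(Z, b2): Player 2 can switch to b1 (1.5 → 3.8). Not NE.
(Z, b3): Player 1 can switch to W (3.1 → 5). Not NE.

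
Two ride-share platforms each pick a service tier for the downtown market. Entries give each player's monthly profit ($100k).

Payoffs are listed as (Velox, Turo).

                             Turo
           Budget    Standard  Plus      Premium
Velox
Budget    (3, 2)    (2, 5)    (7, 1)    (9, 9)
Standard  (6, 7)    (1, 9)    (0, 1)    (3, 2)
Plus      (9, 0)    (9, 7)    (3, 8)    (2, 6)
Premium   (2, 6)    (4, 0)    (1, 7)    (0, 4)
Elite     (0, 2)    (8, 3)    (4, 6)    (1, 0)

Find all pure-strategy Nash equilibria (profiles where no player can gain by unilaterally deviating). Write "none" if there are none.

Velox against Budget: payoffs 3, 6, 9, 2, 0 → best response Plus.
Velox against Standard: payoffs 2, 1, 9, 4, 8 → best response Plus.
Velox against Plus: payoffs 7, 0, 3, 1, 4 → best response Budget.
Velox against Premium: payoffs 9, 3, 2, 0, 1 → best response Budget.
Turo against Budget: payoffs 2, 5, 1, 9 → best response Premium.
Turo against Standard: payoffs 7, 9, 1, 2 → best response Standard.
Turo against Plus: payoffs 0, 7, 8, 6 → best response Plus.
Turo against Premium: payoffs 6, 0, 7, 4 → best response Plus.
Turo against Elite: payoffs 2, 3, 6, 0 → best response Plus.
Mutual best responses: (Budget, Premium).

Pure NE: (Budget, Premium)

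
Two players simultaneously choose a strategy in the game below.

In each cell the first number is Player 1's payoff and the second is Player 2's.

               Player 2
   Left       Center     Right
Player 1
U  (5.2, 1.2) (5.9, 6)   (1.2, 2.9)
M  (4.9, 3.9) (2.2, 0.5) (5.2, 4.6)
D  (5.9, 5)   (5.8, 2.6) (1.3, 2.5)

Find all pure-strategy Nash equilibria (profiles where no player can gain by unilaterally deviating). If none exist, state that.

Player 1 against Left: payoffs 5.2, 4.9, 5.9 → best response D.
Player 1 against Center: payoffs 5.9, 2.2, 5.8 → best response U.
Player 1 against Right: payoffs 1.2, 5.2, 1.3 → best response M.
Player 2 against U: payoffs 1.2, 6, 2.9 → best response Center.
Player 2 against M: payoffs 3.9, 0.5, 4.6 → best response Right.
Player 2 against D: payoffs 5, 2.6, 2.5 → best response Left.
Mutual best responses: (U, Center); (M, Right); (D, Left).

The pure Nash equilibria are (U, Center), (M, Right), (D, Left).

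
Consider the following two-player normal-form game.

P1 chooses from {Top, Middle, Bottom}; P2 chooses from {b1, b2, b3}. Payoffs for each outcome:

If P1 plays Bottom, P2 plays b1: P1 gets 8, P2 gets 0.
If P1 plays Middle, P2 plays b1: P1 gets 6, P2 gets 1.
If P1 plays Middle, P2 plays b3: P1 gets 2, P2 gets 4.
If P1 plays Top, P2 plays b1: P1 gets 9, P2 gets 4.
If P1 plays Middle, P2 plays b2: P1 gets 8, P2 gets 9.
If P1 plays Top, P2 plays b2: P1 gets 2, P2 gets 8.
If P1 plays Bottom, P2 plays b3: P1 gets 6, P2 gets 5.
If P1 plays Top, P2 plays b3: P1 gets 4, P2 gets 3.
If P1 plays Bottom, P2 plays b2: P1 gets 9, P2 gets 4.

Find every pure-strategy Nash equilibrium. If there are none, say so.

Pure NE: (Bottom, b3)

P1 against b1: payoffs 9, 6, 8 → best response Top.
P1 against b2: payoffs 2, 8, 9 → best response Bottom.
P1 against b3: payoffs 4, 2, 6 → best response Bottom.
P2 against Top: payoffs 4, 8, 3 → best response b2.
P2 against Middle: payoffs 1, 9, 4 → best response b2.
P2 against Bottom: payoffs 0, 4, 5 → best response b3.
Mutual best responses: (Bottom, b3).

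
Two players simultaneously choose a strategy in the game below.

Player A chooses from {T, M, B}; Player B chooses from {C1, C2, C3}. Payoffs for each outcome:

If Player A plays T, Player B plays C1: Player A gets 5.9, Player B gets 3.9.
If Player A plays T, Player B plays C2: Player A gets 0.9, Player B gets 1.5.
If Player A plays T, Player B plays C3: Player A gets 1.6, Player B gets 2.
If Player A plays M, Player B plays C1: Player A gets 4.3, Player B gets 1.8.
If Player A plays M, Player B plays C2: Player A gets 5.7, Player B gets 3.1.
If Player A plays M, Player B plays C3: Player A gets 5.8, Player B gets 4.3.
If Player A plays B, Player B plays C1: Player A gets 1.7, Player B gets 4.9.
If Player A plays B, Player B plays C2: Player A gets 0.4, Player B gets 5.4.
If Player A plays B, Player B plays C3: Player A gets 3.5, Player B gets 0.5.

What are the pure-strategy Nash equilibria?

The pure Nash equilibria are (T, C1), (M, C3).

(T, C1): Player A gets 5.9, best alternative 4.3; Player B gets 3.9, best alternative 2. No profitable deviation — NE.
(T, C2): Player A can switch to M (0.9 → 5.7). Not NE.
(T, C3): Player A can switch to M (1.6 → 5.8). Not NE.
(M, C1): Player A can switch to T (4.3 → 5.9). Not NE.
(M, C2): Player B can switch to C3 (3.1 → 4.3). Not NE.
(M, C3): Player A gets 5.8, best alternative 3.5; Player B gets 4.3, best alternative 3.1. No profitable deviation — NE.
(B, C1): Player A can switch to T (1.7 → 5.9). Not NE.
(B, C2): Player A can switch to T (0.4 → 0.9). Not NE.
(B, C3): Player A can switch to M (3.5 → 5.8). Not NE.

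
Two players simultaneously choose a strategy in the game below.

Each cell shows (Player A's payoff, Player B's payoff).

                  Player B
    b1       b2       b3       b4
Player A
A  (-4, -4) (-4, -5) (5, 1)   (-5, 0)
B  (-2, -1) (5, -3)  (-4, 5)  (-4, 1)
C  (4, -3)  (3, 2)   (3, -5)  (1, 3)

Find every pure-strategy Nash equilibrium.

(A, b3), (C, b4)

Player A against b1: payoffs -4, -2, 4 → best response C.
Player A against b2: payoffs -4, 5, 3 → best response B.
Player A against b3: payoffs 5, -4, 3 → best response A.
Player A against b4: payoffs -5, -4, 1 → best response C.
Player B against A: payoffs -4, -5, 1, 0 → best response b3.
Player B against B: payoffs -1, -3, 5, 1 → best response b3.
Player B against C: payoffs -3, 2, -5, 3 → best response b4.
Mutual best responses: (A, b3); (C, b4).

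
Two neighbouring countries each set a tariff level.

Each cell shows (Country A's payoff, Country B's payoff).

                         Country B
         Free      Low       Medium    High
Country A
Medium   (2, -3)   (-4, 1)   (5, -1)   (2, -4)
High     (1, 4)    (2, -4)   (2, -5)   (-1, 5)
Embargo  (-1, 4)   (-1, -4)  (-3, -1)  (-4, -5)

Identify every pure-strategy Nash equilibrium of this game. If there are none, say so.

none

Country A against Free: payoffs 2, 1, -1 → best response Medium.
Country A against Low: payoffs -4, 2, -1 → best response High.
Country A against Medium: payoffs 5, 2, -3 → best response Medium.
Country A against High: payoffs 2, -1, -4 → best response Medium.
Country B against Medium: payoffs -3, 1, -1, -4 → best response Low.
Country B against High: payoffs 4, -4, -5, 5 → best response High.
Country B against Embargo: payoffs 4, -4, -1, -5 → best response Free.
No profile is a mutual best response for all players.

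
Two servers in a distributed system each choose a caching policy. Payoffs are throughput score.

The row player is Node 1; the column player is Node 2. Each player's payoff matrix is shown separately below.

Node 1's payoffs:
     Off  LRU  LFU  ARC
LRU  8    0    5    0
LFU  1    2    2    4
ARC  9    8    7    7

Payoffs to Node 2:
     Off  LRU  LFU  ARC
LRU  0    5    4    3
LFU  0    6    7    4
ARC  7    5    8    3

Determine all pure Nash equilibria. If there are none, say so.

(LRU, Off): Node 1 can switch to ARC (8 → 9). Not NE.
(LRU, LRU): Node 1 can switch to LFU (0 → 2). Not NE.
(LRU, LFU): Node 1 can switch to ARC (5 → 7). Not NE.
(LRU, ARC): Node 1 can switch to LFU (0 → 4). Not NE.
(LFU, Off): Node 1 can switch to LRU (1 → 8). Not NE.
(LFU, LRU): Node 1 can switch to ARC (2 → 8). Not NE.
(LFU, LFU): Node 1 can switch to LRU (2 → 5). Not NE.
(LFU, ARC): Node 1 can switch to ARC (4 → 7). Not NE.
(ARC, Off): Node 2 can switch to LFU (7 → 8). Not NE.
(ARC, LRU): Node 2 can switch to Off (5 → 7). Not NE.
(ARC, LFU): Node 1 gets 7, best alternative 5; Node 2 gets 8, best alternative 7. No profitable deviation — NE.
(ARC, ARC): Node 2 can switch to Off (3 → 7). Not NE.

(ARC, LFU)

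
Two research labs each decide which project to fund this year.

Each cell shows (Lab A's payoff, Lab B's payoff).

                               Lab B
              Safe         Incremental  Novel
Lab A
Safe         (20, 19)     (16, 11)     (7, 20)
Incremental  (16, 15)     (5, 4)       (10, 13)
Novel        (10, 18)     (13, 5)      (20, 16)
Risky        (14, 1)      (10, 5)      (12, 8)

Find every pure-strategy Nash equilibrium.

For each strategy profile, look for a profitable unilateral deviation.
(Safe, Safe): Lab B can switch to Novel (19 → 20). Not NE.
(Safe, Incremental): Lab B can switch to Safe (11 → 19). Not NE.
(Safe, Novel): Lab A can switch to Incremental (7 → 10). Not NE.
(Incremental, Safe): Lab A can switch to Safe (16 → 20). Not NE.
(Incremental, Incremental): Lab A can switch to Safe (5 → 16). Not NE.
(Incremental, Novel): Lab A can switch to Novel (10 → 20). Not NE.
(Novel, Safe): Lab A can switch to Safe (10 → 20). Not NE.
(Novel, Incremental): Lab A can switch to Safe (13 → 16). Not NE.
(The remaining 4 profiles each have a profitable deviation by the same check.)

No pure-strategy Nash equilibrium.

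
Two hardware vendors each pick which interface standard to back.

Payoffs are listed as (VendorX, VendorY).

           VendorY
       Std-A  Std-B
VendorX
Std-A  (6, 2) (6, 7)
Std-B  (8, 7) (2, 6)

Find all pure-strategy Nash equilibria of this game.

VendorX against Std-A: payoffs 6, 8 → best response Std-B.
VendorX against Std-B: payoffs 6, 2 → best response Std-A.
VendorY against Std-A: payoffs 2, 7 → best response Std-B.
VendorY against Std-B: payoffs 7, 6 → best response Std-A.
Mutual best responses: (Std-A, Std-B); (Std-B, Std-A).

(Std-A, Std-B); (Std-B, Std-A)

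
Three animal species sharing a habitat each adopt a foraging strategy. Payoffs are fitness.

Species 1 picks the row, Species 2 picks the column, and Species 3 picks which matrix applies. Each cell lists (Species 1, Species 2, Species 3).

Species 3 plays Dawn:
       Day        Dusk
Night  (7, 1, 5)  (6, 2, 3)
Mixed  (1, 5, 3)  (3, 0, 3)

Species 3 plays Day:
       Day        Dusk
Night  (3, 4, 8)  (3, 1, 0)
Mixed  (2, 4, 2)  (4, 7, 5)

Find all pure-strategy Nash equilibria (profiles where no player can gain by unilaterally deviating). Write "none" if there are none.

For each strategy profile, look for a profitable unilateral deviation.
(Night, Day, Dawn): Species 2 can switch to Dusk (1 → 2). Not NE.
(Night, Day, Day): Species 1 gets 3, best alternative 2; Species 2 gets 4, best alternative 1; Species 3 gets 8, best alternative 5. No profitable deviation — NE.
(Night, Dusk, Dawn): Species 1 gets 6, best alternative 3; Species 2 gets 2, best alternative 1; Species 3 gets 3, best alternative 0. No profitable deviation — NE.
(Night, Dusk, Day): Species 1 can switch to Mixed (3 → 4). Not NE.
(Mixed, Day, Dawn): Species 1 can switch to Night (1 → 7). Not NE.
(Mixed, Day, Day): Species 1 can switch to Night (2 → 3). Not NE.
(Mixed, Dusk, Dawn): Species 1 can switch to Night (3 → 6). Not NE.
(Mixed, Dusk, Day): Species 1 gets 4, best alternative 3; Species 2 gets 7, best alternative 4; Species 3 gets 5, best alternative 3. No profitable deviation — NE.

(Night, Day, Day), (Night, Dusk, Dawn), (Mixed, Dusk, Day)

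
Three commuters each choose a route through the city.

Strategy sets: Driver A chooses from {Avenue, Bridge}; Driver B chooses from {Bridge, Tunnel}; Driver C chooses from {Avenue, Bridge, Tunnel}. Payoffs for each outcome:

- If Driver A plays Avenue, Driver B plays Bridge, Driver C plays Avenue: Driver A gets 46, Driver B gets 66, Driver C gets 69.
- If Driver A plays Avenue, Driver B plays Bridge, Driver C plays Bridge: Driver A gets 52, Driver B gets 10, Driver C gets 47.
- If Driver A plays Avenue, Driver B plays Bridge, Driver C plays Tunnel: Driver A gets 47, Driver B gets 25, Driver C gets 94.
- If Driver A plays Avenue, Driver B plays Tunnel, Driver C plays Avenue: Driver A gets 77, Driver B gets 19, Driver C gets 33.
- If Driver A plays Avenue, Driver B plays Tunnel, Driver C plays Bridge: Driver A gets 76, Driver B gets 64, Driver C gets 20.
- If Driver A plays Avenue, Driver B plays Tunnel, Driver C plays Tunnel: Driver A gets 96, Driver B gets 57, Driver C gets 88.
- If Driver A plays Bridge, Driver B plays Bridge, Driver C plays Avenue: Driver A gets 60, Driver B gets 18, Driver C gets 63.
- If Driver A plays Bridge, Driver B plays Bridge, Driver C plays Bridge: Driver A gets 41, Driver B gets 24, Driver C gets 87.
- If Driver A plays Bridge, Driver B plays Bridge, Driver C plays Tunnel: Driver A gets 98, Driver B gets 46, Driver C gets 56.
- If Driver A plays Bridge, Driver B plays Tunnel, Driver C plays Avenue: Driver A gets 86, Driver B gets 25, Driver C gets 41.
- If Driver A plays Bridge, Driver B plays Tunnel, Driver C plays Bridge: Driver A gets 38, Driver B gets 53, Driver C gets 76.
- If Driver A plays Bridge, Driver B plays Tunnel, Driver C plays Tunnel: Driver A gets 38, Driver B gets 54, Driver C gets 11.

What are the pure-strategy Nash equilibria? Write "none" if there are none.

(Avenue, Bridge, Avenue): Driver A can switch to Bridge (46 → 60). Not NE.
(Avenue, Bridge, Bridge): Driver B can switch to Tunnel (10 → 64). Not NE.
(Avenue, Bridge, Tunnel): Driver A can switch to Bridge (47 → 98). Not NE.
(Avenue, Tunnel, Avenue): Driver A can switch to Bridge (77 → 86). Not NE.
(Avenue, Tunnel, Bridge): Driver C can switch to Avenue (20 → 33). Not NE.
(Avenue, Tunnel, Tunnel): Driver A gets 96, best alternative 38; Driver B gets 57, best alternative 25; Driver C gets 88, best alternative 33. No profitable deviation — NE.
(Bridge, Bridge, Avenue): Driver B can switch to Tunnel (18 → 25). Not NE.
(Bridge, Bridge, Bridge): Driver A can switch to Avenue (41 → 52). Not NE.
(Bridge, Bridge, Tunnel): Driver B can switch to Tunnel (46 → 54). Not NE.
(Bridge, Tunnel, Avenue): Driver C can switch to Bridge (41 → 76). Not NE.
(Bridge, Tunnel, Bridge): Driver A can switch to Avenue (38 → 76). Not NE.
(The remaining 1 profile has a profitable deviation by the same check.)

Pure NE: (Avenue, Tunnel, Tunnel)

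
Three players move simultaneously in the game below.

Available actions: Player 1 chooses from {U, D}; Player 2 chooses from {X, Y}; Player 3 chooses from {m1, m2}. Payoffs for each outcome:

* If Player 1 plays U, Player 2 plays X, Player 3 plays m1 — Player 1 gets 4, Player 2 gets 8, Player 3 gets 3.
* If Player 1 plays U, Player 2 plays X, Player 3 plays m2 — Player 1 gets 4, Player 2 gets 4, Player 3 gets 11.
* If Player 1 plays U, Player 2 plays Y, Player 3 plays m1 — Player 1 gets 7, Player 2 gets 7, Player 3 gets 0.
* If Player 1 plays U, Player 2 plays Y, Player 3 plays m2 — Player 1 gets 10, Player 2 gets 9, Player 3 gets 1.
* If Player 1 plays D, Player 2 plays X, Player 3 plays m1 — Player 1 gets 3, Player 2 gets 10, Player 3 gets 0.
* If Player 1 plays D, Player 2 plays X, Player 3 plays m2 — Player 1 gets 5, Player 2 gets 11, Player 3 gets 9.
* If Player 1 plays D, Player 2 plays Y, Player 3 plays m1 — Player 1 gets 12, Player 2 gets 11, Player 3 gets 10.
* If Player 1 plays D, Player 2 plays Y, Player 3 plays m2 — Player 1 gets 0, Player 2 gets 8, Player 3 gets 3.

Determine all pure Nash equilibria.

(U, Y, m2), (D, X, m2), (D, Y, m1)

Player 1 against (X, m1): payoffs 4, 3 → best response U.
Player 1 against (X, m2): payoffs 4, 5 → best response D.
Player 1 against (Y, m1): payoffs 7, 12 → best response D.
Player 1 against (Y, m2): payoffs 10, 0 → best response U.
Player 2 against (U, m1): payoffs 8, 7 → best response X.
Player 2 against (U, m2): payoffs 4, 9 → best response Y.
Player 2 against (D, m1): payoffs 10, 11 → best response Y.
Player 2 against (D, m2): payoffs 11, 8 → best response X.
Player 3 against (U, X): payoffs 3, 11 → best response m2.
Player 3 against (U, Y): payoffs 0, 1 → best response m2.
Player 3 against (D, X): payoffs 0, 9 → best response m2.
Player 3 against (D, Y): payoffs 10, 3 → best response m1.
Mutual best responses: (U, Y, m2); (D, X, m2); (D, Y, m1).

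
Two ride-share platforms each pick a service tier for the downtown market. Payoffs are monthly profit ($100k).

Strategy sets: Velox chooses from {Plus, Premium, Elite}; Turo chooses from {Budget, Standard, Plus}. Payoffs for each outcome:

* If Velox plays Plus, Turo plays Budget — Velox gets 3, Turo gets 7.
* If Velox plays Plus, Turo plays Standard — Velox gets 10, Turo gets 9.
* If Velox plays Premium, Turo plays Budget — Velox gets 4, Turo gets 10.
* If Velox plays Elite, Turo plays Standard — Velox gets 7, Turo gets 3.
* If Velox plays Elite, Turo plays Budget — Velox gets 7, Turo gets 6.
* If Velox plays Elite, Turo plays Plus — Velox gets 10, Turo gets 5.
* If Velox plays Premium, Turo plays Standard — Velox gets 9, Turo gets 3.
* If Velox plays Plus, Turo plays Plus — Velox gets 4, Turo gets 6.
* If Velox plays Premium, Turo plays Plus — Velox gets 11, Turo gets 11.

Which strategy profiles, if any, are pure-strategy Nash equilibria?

The pure Nash equilibria are (Plus, Standard) and (Premium, Plus) and (Elite, Budget).

Check each profile: it is a Nash equilibrium iff no player can strictly gain by switching unilaterally.
(Plus, Budget): Velox can switch to Premium (3 → 4). Not NE.
(Plus, Standard): Velox gets 10, best alternative 9; Turo gets 9, best alternative 7. No profitable deviation — NE.
(Plus, Plus): Velox can switch to Premium (4 → 11). Not NE.
(Premium, Budget): Velox can switch to Elite (4 → 7). Not NE.
(Premium, Standard): Velox can switch to Plus (9 → 10). Not NE.
(Premium, Plus): Velox gets 11, best alternative 10; Turo gets 11, best alternative 10. No profitable deviation — NE.
(Elite, Budget): Velox gets 7, best alternative 4; Turo gets 6, best alternative 5. No profitable deviation — NE.
(Elite, Standard): Velox can switch to Plus (7 → 10). Not NE.
(Elite, Plus): Velox can switch to Premium (10 → 11). Not NE.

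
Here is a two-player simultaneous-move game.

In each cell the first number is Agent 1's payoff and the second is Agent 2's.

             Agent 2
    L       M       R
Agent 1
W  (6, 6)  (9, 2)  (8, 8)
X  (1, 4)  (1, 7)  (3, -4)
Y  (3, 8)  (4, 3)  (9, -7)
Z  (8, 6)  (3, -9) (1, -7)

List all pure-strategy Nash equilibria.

The unique pure-strategy Nash equilibrium is (Z, L).

(W, L): Agent 1 can switch to Z (6 → 8). Not NE.
(W, M): Agent 2 can switch to L (2 → 6). Not NE.
(W, R): Agent 1 can switch to Y (8 → 9). Not NE.
(X, L): Agent 1 can switch to W (1 → 6). Not NE.
(X, M): Agent 1 can switch to W (1 → 9). Not NE.
(X, R): Agent 1 can switch to W (3 → 8). Not NE.
(Y, L): Agent 1 can switch to W (3 → 6). Not NE.
(Y, M): Agent 1 can switch to W (4 → 9). Not NE.
(Y, R): Agent 2 can switch to L (-7 → 8). Not NE.
(Z, L): Agent 1 gets 8, best alternative 6; Agent 2 gets 6, best alternative -7. No profitable deviation — NE.
(Z, M): Agent 1 can switch to W (3 → 9). Not NE.
(The remaining 1 profile has a profitable deviation by the same check.)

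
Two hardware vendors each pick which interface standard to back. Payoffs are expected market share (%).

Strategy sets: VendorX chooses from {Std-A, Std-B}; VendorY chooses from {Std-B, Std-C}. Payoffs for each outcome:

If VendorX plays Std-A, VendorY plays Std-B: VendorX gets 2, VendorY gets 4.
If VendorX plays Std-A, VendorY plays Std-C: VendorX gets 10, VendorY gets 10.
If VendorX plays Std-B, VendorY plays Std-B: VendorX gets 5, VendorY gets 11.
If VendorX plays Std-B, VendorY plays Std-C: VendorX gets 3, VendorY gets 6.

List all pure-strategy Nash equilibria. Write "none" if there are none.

For each player, find the best response to each opponent profile; mutual best responses are the pure NE.
VendorX against Std-B: payoffs 2, 5 → best response Std-B.
VendorX against Std-C: payoffs 10, 3 → best response Std-A.
VendorY against Std-A: payoffs 4, 10 → best response Std-C.
VendorY against Std-B: payoffs 11, 6 → best response Std-B.
Mutual best responses: (Std-A, Std-C); (Std-B, Std-B).

Pure-strategy Nash equilibria: (Std-A, Std-C) and (Std-B, Std-B)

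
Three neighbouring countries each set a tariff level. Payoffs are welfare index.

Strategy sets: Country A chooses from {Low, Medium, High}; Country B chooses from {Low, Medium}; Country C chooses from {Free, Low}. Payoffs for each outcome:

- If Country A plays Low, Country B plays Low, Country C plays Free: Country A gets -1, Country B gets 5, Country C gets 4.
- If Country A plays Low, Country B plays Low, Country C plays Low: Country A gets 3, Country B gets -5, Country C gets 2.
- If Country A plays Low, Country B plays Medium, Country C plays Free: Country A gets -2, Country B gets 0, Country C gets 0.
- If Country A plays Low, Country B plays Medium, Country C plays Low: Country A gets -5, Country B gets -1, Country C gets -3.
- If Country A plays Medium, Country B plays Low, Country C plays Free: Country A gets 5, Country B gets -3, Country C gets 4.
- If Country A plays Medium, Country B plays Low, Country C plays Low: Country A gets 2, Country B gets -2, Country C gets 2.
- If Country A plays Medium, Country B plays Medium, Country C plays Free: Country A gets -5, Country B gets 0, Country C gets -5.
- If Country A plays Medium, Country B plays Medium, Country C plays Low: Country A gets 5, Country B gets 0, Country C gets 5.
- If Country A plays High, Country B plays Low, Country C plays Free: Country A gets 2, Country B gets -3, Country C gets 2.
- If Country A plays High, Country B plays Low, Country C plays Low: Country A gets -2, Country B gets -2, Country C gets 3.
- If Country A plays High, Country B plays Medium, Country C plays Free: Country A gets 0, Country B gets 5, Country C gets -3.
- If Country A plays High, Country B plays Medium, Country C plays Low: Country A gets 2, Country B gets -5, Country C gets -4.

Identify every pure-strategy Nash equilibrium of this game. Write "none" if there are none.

The pure Nash equilibria are (Medium, Medium, Low); (High, Medium, Free).

For each player, find the best response to each opponent profile; mutual best responses are the pure NE.
Country A against (Low, Free): payoffs -1, 5, 2 → best response Medium.
Country A against (Low, Low): payoffs 3, 2, -2 → best response Low.
Country A against (Medium, Free): payoffs -2, -5, 0 → best response High.
Country A against (Medium, Low): payoffs -5, 5, 2 → best response Medium.
Country B against (Low, Free): payoffs 5, 0 → best response Low.
Country B against (Low, Low): payoffs -5, -1 → best response Medium.
Country B against (Medium, Free): payoffs -3, 0 → best response Medium.
Country B against (Medium, Low): payoffs -2, 0 → best response Medium.
Country B against (High, Free): payoffs -3, 5 → best response Medium.
Country B against (High, Low): payoffs -2, -5 → best response Low.
Country C against (Low, Low): payoffs 4, 2 → best response Free.
Country C against (Low, Medium): payoffs 0, -3 → best response Free.
Country C against (Medium, Low): payoffs 4, 2 → best response Free.
Country C against (Medium, Medium): payoffs -5, 5 → best response Low.
Country C against (High, Low): payoffs 2, 3 → best response Low.
Country C against (High, Medium): payoffs -3, -4 → best response Free.
Mutual best responses: (Medium, Medium, Low); (High, Medium, Free).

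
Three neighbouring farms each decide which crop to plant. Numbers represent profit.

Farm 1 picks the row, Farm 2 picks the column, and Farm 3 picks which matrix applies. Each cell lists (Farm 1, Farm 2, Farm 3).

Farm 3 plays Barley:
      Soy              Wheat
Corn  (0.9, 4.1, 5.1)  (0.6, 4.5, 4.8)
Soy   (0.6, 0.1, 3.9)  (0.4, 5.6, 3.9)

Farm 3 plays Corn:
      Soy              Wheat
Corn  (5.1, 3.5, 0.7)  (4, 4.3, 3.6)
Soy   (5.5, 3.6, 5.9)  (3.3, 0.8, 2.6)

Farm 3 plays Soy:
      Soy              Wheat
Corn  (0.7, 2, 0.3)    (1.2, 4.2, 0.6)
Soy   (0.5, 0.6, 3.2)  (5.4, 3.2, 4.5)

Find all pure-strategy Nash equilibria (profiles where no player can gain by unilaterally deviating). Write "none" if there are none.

For each player, find the best response to each opponent profile; mutual best responses are the pure NE.
Farm 1 against (Soy, Barley): payoffs 0.9, 0.6 → best response Corn.
Farm 1 against (Soy, Corn): payoffs 5.1, 5.5 → best response Soy.
Farm 1 against (Soy, Soy): payoffs 0.7, 0.5 → best response Corn.
Farm 1 against (Wheat, Barley): payoffs 0.6, 0.4 → best response Corn.
Farm 1 against (Wheat, Corn): payoffs 4, 3.3 → best response Corn.
Farm 1 against (Wheat, Soy): payoffs 1.2, 5.4 → best response Soy.
Farm 2 against (Corn, Barley): payoffs 4.1, 4.5 → best response Wheat.
Farm 2 against (Corn, Corn): payoffs 3.5, 4.3 → best response Wheat.
Farm 2 against (Corn, Soy): payoffs 2, 4.2 → best response Wheat.
Farm 2 against (Soy, Barley): payoffs 0.1, 5.6 → best response Wheat.
Farm 2 against (Soy, Corn): payoffs 3.6, 0.8 → best response Soy.
Farm 2 against (Soy, Soy): payoffs 0.6, 3.2 → best response Wheat.
Farm 3 against (Corn, Soy): payoffs 5.1, 0.7, 0.3 → best response Barley.
Farm 3 against (Corn, Wheat): payoffs 4.8, 3.6, 0.6 → best response Barley.
Farm 3 against (Soy, Soy): payoffs 3.9, 5.9, 3.2 → best response Corn.
Farm 3 against (Soy, Wheat): payoffs 3.9, 2.6, 4.5 → best response Soy.
Mutual best responses: (Corn, Wheat, Barley); (Soy, Soy, Corn); (Soy, Wheat, Soy).

The pure Nash equilibria are (Corn, Wheat, Barley) and (Soy, Soy, Corn) and (Soy, Wheat, Soy).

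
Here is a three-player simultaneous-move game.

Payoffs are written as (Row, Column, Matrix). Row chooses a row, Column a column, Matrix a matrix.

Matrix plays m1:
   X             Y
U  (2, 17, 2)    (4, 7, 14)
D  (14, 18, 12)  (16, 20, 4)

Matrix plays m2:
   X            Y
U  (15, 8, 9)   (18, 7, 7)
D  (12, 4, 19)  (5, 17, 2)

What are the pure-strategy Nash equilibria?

The pure Nash equilibria are (U, X, m2); (D, Y, m1).

(U, X, m1): Row can switch to D (2 → 14). Not NE.
(U, X, m2): Row gets 15, best alternative 12; Column gets 8, best alternative 7; Matrix gets 9, best alternative 2. No profitable deviation — NE.
(U, Y, m1): Row can switch to D (4 → 16). Not NE.
(U, Y, m2): Column can switch to X (7 → 8). Not NE.
(D, X, m1): Column can switch to Y (18 → 20). Not NE.
(D, X, m2): Row can switch to U (12 → 15). Not NE.
(D, Y, m1): Row gets 16, best alternative 4; Column gets 20, best alternative 18; Matrix gets 4, best alternative 2. No profitable deviation — NE.
(D, Y, m2): Row can switch to U (5 → 18). Not NE.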